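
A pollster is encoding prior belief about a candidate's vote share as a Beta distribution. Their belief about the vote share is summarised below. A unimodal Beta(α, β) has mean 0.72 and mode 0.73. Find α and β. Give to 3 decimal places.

With s = α+β: μ = α/s and mode = (α−1)/(s−2). Eliminating α = μs,
μs − 1 = m(s−2) ⇒ s(μ−m) = 1−2m ⇒ s = -0.46/-0.01 = 46.0000.
So α = μs = 33.120, β = (1−μ)s = 12.880.

α = 33.120, β = 12.880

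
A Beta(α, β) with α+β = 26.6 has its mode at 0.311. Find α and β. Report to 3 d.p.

For α,β>1 the mode is (α−1)/(α+β−2), so α = mode·(κ−2)+1 = 0.311×24.6+1 = 8.651.
And β = (1−mode)·(κ−2)+1 = 0.689×24.6+1 = 17.949.

α = 8.651, β = 17.949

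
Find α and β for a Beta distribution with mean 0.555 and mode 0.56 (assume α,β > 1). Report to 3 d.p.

α = 13.320, β = 10.680

With s = α+β: μ = α/s and mode = (α−1)/(s−2). Eliminating α = μs,
μs − 1 = m(s−2) ⇒ s(μ−m) = 1−2m ⇒ s = -0.12/-0.005 = 24.0000.
So α = μs = 13.320, β = (1−μ)s = 10.680.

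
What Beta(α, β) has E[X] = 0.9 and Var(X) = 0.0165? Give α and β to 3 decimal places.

Let s = α+β. The Beta variance is μ(1−μ)/(s+1).
So s+1 = μ(1−μ)/σ² = (0.9×0.1)/0.0165 = 0.09/0.0165 = 5.4545, giving s = 4.4545.
Then α = μs = 0.9×4.4545 = 4.009 and β = (1−μ)s = 0.1×4.4545 = 0.445.

α = 4.009, β = 0.445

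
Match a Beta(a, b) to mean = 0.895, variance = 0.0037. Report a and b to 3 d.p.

Write ν = a+b; then a = μν and Var = μ(1−μ)/(ν+1).
ν = μ(1−μ)/Var − 1 = 0.093975/0.0037 − 1 = 24.3986.
a = 0.895·24.3986 = 21.837, b = 0.105·24.3986 = 2.562.

a = 21.837, b = 2.562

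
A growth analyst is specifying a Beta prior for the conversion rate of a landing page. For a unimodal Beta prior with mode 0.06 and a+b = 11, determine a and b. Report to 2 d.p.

For a,b>1 the mode is (a−1)/(a+b−2), so a = mode·(κ−2)+1 = 0.06×9+1 = 1.54.
And b = (1−mode)·(κ−2)+1 = 0.94×9+1 = 9.46.

a = 1.54, b = 9.46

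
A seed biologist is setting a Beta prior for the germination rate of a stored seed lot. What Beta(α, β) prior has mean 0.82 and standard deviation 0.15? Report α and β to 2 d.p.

First σ² = 0.0225. Setting α = μn, β = (1−μ)n with n = α+β,
μ(1−μ)/(n+1) = 0.0225 ⇒ n+1 = 0.1476/0.0225 = 6.5600 ⇒ n = 5.5600.
Hence α = 0.82×5.5600 = 4.56, β = 0.18×5.5600 = 1.00.

α = 4.56, β = 1.00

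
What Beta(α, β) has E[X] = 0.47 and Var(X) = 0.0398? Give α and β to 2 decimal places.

Let s = α+β. The Beta variance is μ(1−μ)/(s+1).
So s+1 = μ(1−μ)/σ² = (0.47×0.53)/0.0398 = 0.2491/0.0398 = 6.2588, giving s = 5.2588.
Then α = μs = 0.47×5.2588 = 2.47 and β = (1−μ)s = 0.53×5.2588 = 2.79.

α = 2.47, β = 2.79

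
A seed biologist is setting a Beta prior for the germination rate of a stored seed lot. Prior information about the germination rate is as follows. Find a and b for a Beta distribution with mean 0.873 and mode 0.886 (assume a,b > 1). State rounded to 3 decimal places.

With s = a+b: μ = a/s and mode = (a−1)/(s−2). Eliminating a = μs,
μs − 1 = m(s−2) ⇒ s(μ−m) = 1−2m ⇒ s = -0.772/-0.013 = 59.3846.
So a = μs = 51.843, b = (1−μ)s = 7.542.

a = 51.843, b = 7.542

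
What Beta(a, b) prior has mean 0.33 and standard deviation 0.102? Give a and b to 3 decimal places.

First σ² = 0.010404. Setting a = μn, b = (1−μ)n with n = a+b,
μ(1−μ)/(n+1) = 0.010404 ⇒ n+1 = 0.2211/0.010404 = 21.2514 ⇒ n = 20.2514.
Hence a = 0.33×20.2514 = 6.683, b = 0.67×20.2514 = 13.568.

a = 6.683, b = 13.568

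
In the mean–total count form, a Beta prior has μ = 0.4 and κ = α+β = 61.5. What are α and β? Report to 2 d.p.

α = 24.60, β = 36.90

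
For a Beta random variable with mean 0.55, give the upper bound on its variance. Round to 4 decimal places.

Var = μ(1−μ)/(α+β+1), which approaches μ(1−μ) as α+β → 0.
So the supremum is μ(1−μ) = 0.55×0.45 = 0.2475.

0.2475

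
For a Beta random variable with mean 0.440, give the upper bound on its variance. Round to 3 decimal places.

Var = μ(1−μ)/(α+β+1), which approaches μ(1−μ) as α+β → 0.
So the supremum is μ(1−μ) = 0.440×0.560 = 0.246.

0.246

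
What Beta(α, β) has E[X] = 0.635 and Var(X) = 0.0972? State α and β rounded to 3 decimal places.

α = 0.879, β = 0.505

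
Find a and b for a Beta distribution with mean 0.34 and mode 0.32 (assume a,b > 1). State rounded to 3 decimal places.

a = 6.120, b = 11.880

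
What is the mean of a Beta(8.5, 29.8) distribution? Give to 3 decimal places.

0.222

The Beta mean is α/(α+β) = 8.5/(8.5+29.8) = 0.222.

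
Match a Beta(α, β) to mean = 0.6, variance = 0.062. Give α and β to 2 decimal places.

α = 1.72, β = 1.15

By moment matching, α+β = μ(1−μ)/σ² − 1 = (0.6·0.4)/0.062 − 1 = 3.8710 − 1 = 2.8710.
Since α/(α+β) = μ, α = 0.6·2.8710 = 1.72 and β = 0.4·2.8710 = 1.15.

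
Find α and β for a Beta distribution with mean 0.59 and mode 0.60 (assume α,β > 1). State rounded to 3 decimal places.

Let s = α+β. Mean gives α = μs = 0.59s; mode gives (α−1)/(s−2) = 0.60.
Substituting: 0.59s − 1 = 0.60(s−2) = 0.60s − 1.20, so -0.01s = -0.20 and s = 20.0000.
Then α = 0.59×20.0000 = 11.800 and β = s−α = 8.200.

α = 11.800, β = 8.200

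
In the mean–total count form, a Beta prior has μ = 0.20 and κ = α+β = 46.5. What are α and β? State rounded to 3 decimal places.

Split κ in proportion μ : (1−μ): α = 0.20·46.5 = 9.300, β = 46.5 − 9.300 = 37.200.

α = 9.300, β = 37.200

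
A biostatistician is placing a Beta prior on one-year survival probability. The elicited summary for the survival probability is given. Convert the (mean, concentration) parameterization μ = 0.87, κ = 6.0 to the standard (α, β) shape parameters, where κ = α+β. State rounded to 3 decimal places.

Split κ in proportion μ : (1−μ): α = 0.87·6.0 = 5.220, β = 6.0 − 5.220 = 0.780.

α = 5.220, β = 0.780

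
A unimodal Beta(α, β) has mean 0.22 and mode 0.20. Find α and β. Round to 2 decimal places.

α = 6.60, β = 23.40

Let s = α+β. Mean gives α = μs = 0.22s; mode gives (α−1)/(s−2) = 0.20.
Substituting: 0.22s − 1 = 0.20(s−2) = 0.20s − 0.40, so 0.02s = 0.60 and s = 30.0000.
Then α = 0.22×30.0000 = 6.60 and β = s−α = 23.40.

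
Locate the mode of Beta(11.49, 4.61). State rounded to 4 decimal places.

0.7440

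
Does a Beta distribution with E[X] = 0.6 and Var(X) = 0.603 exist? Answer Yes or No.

No

The Beta variance bound is σ² < μ(1−μ).
Here μ(1−μ) = 0.6×0.4 = 0.24, and 0.603 ≥ 0.24.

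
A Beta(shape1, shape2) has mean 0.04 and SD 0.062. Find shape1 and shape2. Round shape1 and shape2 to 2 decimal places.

First σ² = 0.003844. Setting shape1 = μn, shape2 = (1−μ)n with n = shape1+shape2,
μ(1−μ)/(n+1) = 0.003844 ⇒ n+1 = 0.0384/0.003844 = 9.9896 ⇒ n = 8.9896.
Hence shape1 = 0.04×8.9896 = 0.36, shape2 = 0.96×8.9896 = 8.63.

shape1 = 0.36, shape2 = 8.63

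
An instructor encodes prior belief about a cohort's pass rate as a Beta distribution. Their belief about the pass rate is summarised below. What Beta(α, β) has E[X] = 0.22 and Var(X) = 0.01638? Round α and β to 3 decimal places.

α = 2.085, β = 7.391

Let s = α+β. The Beta variance is μ(1−μ)/(s+1).
So s+1 = μ(1−μ)/σ² = (0.22×0.78)/0.01638 = 0.1716/0.01638 = 10.4762, giving s = 9.4762.
Then α = μs = 0.22×9.4762 = 2.085 and β = (1−μ)s = 0.78×9.4762 = 7.391.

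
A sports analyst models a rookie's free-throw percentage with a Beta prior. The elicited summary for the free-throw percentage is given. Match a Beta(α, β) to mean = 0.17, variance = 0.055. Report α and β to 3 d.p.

Let s = α+β. The Beta variance is μ(1−μ)/(s+1).
So s+1 = μ(1−μ)/σ² = (0.17×0.83)/0.055 = 0.1411/0.055 = 2.5655, giving s = 1.5655.
Then α = μs = 0.17×1.5655 = 0.266 and β = (1−μ)s = 0.83×1.5655 = 1.299.

α = 0.266, β = 1.299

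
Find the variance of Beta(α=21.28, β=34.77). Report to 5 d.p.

α+β = 56.05 and αβ = 739.9056, so Var = αβ/[(α+β)²(α+β+1)] = 739.9056/179228.422625 = 0.00413.

0.00413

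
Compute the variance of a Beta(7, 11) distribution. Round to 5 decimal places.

0.01251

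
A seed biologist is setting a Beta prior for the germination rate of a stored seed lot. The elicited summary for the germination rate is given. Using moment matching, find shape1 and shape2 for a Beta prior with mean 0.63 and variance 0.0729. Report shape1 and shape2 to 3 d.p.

Let s = shape1+shape2. The Beta variance is μ(1−μ)/(s+1).
So s+1 = μ(1−μ)/σ² = (0.63×0.37)/0.0729 = 0.2331/0.0729 = 3.1975, giving s = 2.1975.
Then shape1 = μs = 0.63×2.1975 = 1.384 and shape2 = (1−μ)s = 0.37×2.1975 = 0.813.

shape1 = 1.384, shape2 = 0.813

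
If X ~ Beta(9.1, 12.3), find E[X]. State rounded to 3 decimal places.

0.425

E[X] = α/(α+β) = 9.1/21.4 = 0.425.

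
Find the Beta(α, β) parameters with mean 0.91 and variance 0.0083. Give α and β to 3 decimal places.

α = 8.069, β = 0.798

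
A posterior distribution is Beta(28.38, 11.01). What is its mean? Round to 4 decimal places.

0.7205

E[X] = α/(α+β) = 28.38/39.39 = 0.7205.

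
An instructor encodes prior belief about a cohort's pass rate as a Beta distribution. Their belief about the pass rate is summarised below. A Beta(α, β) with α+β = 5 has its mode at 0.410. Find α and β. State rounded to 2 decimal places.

α = 2.23, β = 2.77

Since the density peak of Beta(α,β) is at (α−1)/(α+β−2),
α = 1 + 0.410(5−2) = 2.23 and β = 5 − 2.23 = 2.77.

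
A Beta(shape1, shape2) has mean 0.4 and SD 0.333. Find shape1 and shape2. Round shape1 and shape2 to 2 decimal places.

shape1 = 0.47, shape2 = 0.70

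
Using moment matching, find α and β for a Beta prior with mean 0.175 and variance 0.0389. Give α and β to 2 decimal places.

α = 0.47, β = 2.24

By moment matching, α+β = μ(1−μ)/σ² − 1 = (0.175·0.825)/0.0389 − 1 = 3.7114 − 1 = 2.7114.
Since α/(α+β) = μ, α = 0.175·2.7114 = 0.47 and β = 0.825·2.7114 = 2.24.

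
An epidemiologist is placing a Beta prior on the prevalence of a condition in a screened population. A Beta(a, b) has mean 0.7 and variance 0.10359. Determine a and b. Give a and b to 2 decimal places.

a = 0.72, b = 0.31

Write ν = a+b; then a = μν and Var = μ(1−μ)/(ν+1).
ν = μ(1−μ)/Var − 1 = 0.21/0.10359 − 1 = 1.0272.
a = 0.7·1.0272 = 0.72, b = 0.3·1.0272 = 0.31.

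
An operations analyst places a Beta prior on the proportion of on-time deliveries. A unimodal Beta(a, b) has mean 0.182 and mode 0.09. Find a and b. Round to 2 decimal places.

a = 1.62, b = 7.29

With s = a+b: μ = a/s and mode = (a−1)/(s−2). Eliminating a = μs,
μs − 1 = m(s−2) ⇒ s(μ−m) = 1−2m ⇒ s = 0.82/0.092 = 8.9130.
So a = μs = 1.62, b = (1−μ)s = 7.29.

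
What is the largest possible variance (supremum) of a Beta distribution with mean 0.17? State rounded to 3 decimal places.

For fixed mean μ the Beta variance is μ(1−μ)/(α+β+1), increasing as α+β decreases.
Its least upper bound (not attained) is μ(1−μ) = 0.17·0.83 = 0.141.

0.141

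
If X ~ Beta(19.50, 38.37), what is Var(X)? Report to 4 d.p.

μ = 19.50/57.87 = 0.336962; Var = μ(1−μ)/(α+β+1) = 0.2234187/58.87 = 0.0038.

0.0038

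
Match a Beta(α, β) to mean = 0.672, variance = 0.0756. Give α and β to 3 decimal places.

α = 1.287, β = 0.628

By moment matching, α+β = μ(1−μ)/σ² − 1 = (0.672·0.328)/0.0756 − 1 = 2.9156 − 1 = 1.9156.
Since α/(α+β) = μ, α = 0.672·1.9156 = 1.287 and β = 0.328·1.9156 = 0.628.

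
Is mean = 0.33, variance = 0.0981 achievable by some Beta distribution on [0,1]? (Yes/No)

Yes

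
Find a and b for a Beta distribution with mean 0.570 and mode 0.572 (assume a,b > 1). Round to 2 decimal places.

Let s = a+b. Mean gives a = μs = 0.570s; mode gives (a−1)/(s−2) = 0.572.
Substituting: 0.570s − 1 = 0.572(s−2) = 0.572s − 1.144, so -0.002s = -0.144 and s = 72.0000.
Then a = 0.570×72.0000 = 41.04 and b = s−a = 30.96.

a = 41.04, b = 30.96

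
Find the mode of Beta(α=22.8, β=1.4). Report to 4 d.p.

0.9820

The density x^(α−1)(1−x)^(β−1) is maximised at (α−1)/(α+β−2) = 21.8/22.2 = 0.9820.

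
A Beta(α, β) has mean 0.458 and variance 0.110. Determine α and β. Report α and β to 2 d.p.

α = 0.58, β = 0.68

By moment matching, α+β = μ(1−μ)/σ² − 1 = (0.458·0.542)/0.110 − 1 = 2.2567 − 1 = 1.2567.
Since α/(α+β) = μ, α = 0.458·1.2567 = 0.58 and β = 0.542·1.2567 = 0.68.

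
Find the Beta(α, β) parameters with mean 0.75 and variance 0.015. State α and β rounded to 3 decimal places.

α = 8.625, β = 2.875

Let s = α+β. The Beta variance is μ(1−μ)/(s+1).
So s+1 = μ(1−μ)/σ² = (0.75×0.25)/0.015 = 0.1875/0.015 = 12.5000, giving s = 11.5000.
Then α = μs = 0.75×11.5000 = 8.625 and β = (1−μ)s = 0.25×11.5000 = 2.875.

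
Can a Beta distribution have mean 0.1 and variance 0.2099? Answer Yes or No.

The Beta variance bound is σ² < μ(1−μ).
Here μ(1−μ) = 0.1×0.9 = 0.09, and 0.2099 ≥ 0.09.

No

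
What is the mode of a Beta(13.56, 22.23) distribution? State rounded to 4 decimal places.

0.3717

The density x^(α−1)(1−x)^(β−1) is maximised at (α−1)/(α+β−2) = 12.56/33.79 = 0.3717.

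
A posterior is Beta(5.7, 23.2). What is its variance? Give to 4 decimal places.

0.0053

α+β = 28.9 and αβ = 132.24, so Var = αβ/[(α+β)²(α+β+1)] = 132.24/24972.779 = 0.0053.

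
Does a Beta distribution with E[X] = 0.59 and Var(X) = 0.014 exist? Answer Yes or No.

Yes

The Beta variance bound is σ² < μ(1−μ).
Here μ(1−μ) = 0.59×0.41 = 0.2419, and 0.014 < 0.2419.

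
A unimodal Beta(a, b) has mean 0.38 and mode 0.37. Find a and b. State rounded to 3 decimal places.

a = 9.880, b = 16.120

Let s = a+b. Mean gives a = μs = 0.38s; mode gives (a−1)/(s−2) = 0.37.
Substituting: 0.38s − 1 = 0.37(s−2) = 0.37s − 0.74, so 0.01s = 0.26 and s = 26.0000.
Then a = 0.38×26.0000 = 9.880 and b = s−a = 16.120.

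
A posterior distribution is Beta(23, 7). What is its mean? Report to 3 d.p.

0.767

The Beta mean is α/(α+β) = 23/(23+7) = 0.767.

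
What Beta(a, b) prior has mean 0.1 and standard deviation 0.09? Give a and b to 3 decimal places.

a = 1.011, b = 9.100

σ² = 0.09² = 0.0081.
With s = a+b, Var = μ(1−μ)/(s+1), so s+1 = (0.1×0.9)/0.0081 = 11.1111 and s = 10.1111.
a = μs = 1.011, b = (1−μ)s = 9.100.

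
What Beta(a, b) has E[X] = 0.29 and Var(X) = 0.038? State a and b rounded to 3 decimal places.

Let s = a+b. The Beta variance is μ(1−μ)/(s+1).
So s+1 = μ(1−μ)/σ² = (0.29×0.71)/0.038 = 0.2059/0.038 = 5.4184, giving s = 4.4184.
Then a = μs = 0.29×4.4184 = 1.281 and b = (1−μ)s = 0.71×4.4184 = 3.137.

a = 1.281, b = 3.137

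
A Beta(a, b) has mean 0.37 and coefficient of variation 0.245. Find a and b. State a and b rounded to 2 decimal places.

a = 10.13, b = 17.24

Var = (CV·μ)² = (0.245×0.37)² = 0.008217.
a+b = μ(1−μ)/Var − 1 = 0.2331/0.008217 − 1 = 27.3666.
Thus a = 0.37·27.3666 = 10.13 and b = 0.63·27.3666 = 17.24.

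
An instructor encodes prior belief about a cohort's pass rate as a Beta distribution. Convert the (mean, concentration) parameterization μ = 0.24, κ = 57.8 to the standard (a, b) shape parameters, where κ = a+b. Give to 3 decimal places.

Split κ in proportion μ : (1−μ): a = 0.24·57.8 = 13.872, b = 57.8 − 13.872 = 43.928.

a = 13.872, b = 43.928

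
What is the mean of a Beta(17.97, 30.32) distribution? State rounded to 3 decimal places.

0.372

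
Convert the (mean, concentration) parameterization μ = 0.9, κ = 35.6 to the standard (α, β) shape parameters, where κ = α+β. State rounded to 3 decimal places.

α = μκ = 0.9×35.6 = 32.040 and β = (1−μ)κ = 0.1×35.6 = 3.560.

α = 32.040, β = 3.560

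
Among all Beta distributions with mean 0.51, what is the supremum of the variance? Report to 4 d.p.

0.2499

For fixed mean μ the Beta variance is μ(1−μ)/(α+β+1), increasing as α+β decreases.
Its least upper bound (not attained) is μ(1−μ) = 0.51·0.49 = 0.2499.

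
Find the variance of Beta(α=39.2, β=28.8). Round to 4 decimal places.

0.0035

Var = αβ/[(α+β)²(α+β+1)] = (39.2×28.8)/(68.0²×69.0) = 1128.96/319056.000 = 0.0035.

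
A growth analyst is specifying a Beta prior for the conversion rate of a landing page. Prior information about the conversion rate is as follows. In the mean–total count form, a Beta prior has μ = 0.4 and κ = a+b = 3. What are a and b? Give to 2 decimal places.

a = 1.20, b = 1.80

a = μκ = 0.4×3 = 1.20 and b = (1−μ)κ = 0.6×3 = 1.80.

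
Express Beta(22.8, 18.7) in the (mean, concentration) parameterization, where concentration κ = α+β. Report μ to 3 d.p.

μ = 0.549, κ = 41.5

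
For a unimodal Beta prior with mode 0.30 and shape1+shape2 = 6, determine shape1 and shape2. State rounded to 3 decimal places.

For shape1,shape2>1 the mode is (shape1−1)/(shape1+shape2−2), so shape1 = mode·(κ−2)+1 = 0.30×4+1 = 2.200.
And shape2 = (1−mode)·(κ−2)+1 = 0.70×4+1 = 3.800.

shape1 = 2.200, shape2 = 3.800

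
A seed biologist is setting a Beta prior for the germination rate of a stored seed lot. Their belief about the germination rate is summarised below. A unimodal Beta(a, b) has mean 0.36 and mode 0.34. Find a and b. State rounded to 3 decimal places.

With s = a+b: μ = a/s and mode = (a−1)/(s−2). Eliminating a = μs,
μs − 1 = m(s−2) ⇒ s(μ−m) = 1−2m ⇒ s = 0.32/0.02 = 16.0000.
So a = μs = 5.760, b = (1−μ)s = 10.240.

a = 5.760, b = 10.240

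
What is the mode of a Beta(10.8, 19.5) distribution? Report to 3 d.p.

0.346

With α,β > 1, mode = (α−1)/(α+β−2) = 9.8/28.3 = 0.346.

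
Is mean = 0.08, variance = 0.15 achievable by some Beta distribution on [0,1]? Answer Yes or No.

No

A Beta with mean μ has variance μ(1−μ)/(α+β+1) < μ(1−μ).
Here μ(1−μ) = 0.08×0.92 = 0.0736, and 0.15 ≥ 0.0736.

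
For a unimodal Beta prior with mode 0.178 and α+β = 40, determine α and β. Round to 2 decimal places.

Since the density peak of Beta(α,β) is at (α−1)/(α+β−2),
α = 1 + 0.178(40−2) = 7.76 and β = 40 − 7.76 = 32.24.

α = 7.76, β = 32.24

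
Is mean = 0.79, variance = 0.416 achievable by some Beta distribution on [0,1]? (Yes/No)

No

For any Beta, Var(X) < E[X]·(1−E[X]).
Here μ(1−μ) = 0.79×0.21 = 0.1659, and 0.416 ≥ 0.1659.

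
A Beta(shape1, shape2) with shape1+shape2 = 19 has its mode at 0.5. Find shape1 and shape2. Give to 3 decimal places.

For shape1,shape2>1 the mode is (shape1−1)/(shape1+shape2−2), so shape1 = mode·(κ−2)+1 = 0.5×17+1 = 9.500.
And shape2 = (1−mode)·(κ−2)+1 = 0.5×17+1 = 9.500.

shape1 = 9.500, shape2 = 9.500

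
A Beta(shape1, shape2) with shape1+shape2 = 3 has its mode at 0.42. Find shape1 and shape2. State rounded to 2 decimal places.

shape1 = 1.42, shape2 = 1.58

For shape1,shape2>1 the mode is (shape1−1)/(shape1+shape2−2), so shape1 = mode·(κ−2)+1 = 0.42×1+1 = 1.42.
And shape2 = (1−mode)·(κ−2)+1 = 0.58×1+1 = 1.58.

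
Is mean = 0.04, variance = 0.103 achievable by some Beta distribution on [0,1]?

No

The Beta variance bound is σ² < μ(1−μ).
Here μ(1−μ) = 0.04×0.96 = 0.0384, and 0.103 ≥ 0.0384.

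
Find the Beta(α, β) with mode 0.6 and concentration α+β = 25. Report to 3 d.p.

For α,β>1 the mode is (α−1)/(α+β−2), so α = mode·(κ−2)+1 = 0.6×23+1 = 14.800.
And β = (1−mode)·(κ−2)+1 = 0.4×23+1 = 10.200.

α = 14.800, β = 10.200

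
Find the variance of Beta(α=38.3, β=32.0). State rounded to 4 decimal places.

α+β = 70.3 and αβ = 1225.60, so Var = αβ/[(α+β)²(α+β+1)] = 1225.60/352371.017 = 0.0035.

0.0035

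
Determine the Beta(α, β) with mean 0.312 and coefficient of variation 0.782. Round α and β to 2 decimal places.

α = 0.81, β = 1.79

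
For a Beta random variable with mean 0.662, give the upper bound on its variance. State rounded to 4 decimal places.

For fixed mean μ the Beta variance is μ(1−μ)/(α+β+1), increasing as α+β decreases.
Its least upper bound (not attained) is μ(1−μ) = 0.662·0.338 = 0.2238.

0.2238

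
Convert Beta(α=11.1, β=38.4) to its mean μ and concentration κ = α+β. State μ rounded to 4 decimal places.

μ = 0.2242, κ = 49.5

κ = α+β = 11.1+38.4 = 49.5; μ = α/κ = 11.1/49.5 = 0.2242.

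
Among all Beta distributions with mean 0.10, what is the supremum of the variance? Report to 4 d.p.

Var = μ(1−μ)/(α+β+1), which approaches μ(1−μ) as α+β → 0.
So the supremum is μ(1−μ) = 0.10×0.90 = 0.0900.

0.0900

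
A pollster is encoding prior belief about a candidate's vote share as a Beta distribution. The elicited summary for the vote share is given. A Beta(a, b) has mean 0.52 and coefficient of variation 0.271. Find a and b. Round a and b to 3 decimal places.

σ = CV·μ = 0.271×0.52 = 0.14092, so σ² = 0.019858.
s+1 = μ(1−μ)/σ² = 0.2496/0.019858 = 12.5690, so s = a+b = 11.5690.
a = μs = 6.016, b = (1−μ)s = 5.553.

a = 6.016, b = 5.553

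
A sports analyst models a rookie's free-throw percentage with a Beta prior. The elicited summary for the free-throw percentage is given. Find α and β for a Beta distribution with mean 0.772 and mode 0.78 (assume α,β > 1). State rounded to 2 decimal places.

With s = α+β: μ = α/s and mode = (α−1)/(s−2). Eliminating α = μs,
μs − 1 = m(s−2) ⇒ s(μ−m) = 1−2m ⇒ s = -0.56/-0.008 = 70.0000.
So α = μs = 54.04, β = (1−μ)s = 15.96.

α = 54.04, β = 15.96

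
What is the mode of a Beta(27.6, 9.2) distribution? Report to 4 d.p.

With α,β > 1, mode = (α−1)/(α+β−2) = 26.6/34.8 = 0.7644.

0.7644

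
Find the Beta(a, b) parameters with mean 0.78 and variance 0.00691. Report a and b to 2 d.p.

Let s = a+b. The Beta variance is μ(1−μ)/(s+1).
So s+1 = μ(1−μ)/σ² = (0.78×0.22)/0.00691 = 0.1716/0.00691 = 24.8336, giving s = 23.8336.
Then a = μs = 0.78×23.8336 = 18.59 and b = (1−μ)s = 0.22×23.8336 = 5.24.

a = 18.59, b = 5.24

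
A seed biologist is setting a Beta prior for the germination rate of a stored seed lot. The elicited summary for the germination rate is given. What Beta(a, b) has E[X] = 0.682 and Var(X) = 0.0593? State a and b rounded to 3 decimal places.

a = 1.812, b = 0.845

Let s = a+b. The Beta variance is μ(1−μ)/(s+1).
So s+1 = μ(1−μ)/σ² = (0.682×0.318)/0.0593 = 0.216876/0.0593 = 3.6573, giving s = 2.6573.
Then a = μs = 0.682×2.6573 = 1.812 and b = (1−μ)s = 0.318×2.6573 = 0.845.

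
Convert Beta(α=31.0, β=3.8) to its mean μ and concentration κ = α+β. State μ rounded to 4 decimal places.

μ = 0.8908, κ = 34.8

κ = α+β = 31.0+3.8 = 34.8; μ = α/κ = 31.0/34.8 = 0.8908.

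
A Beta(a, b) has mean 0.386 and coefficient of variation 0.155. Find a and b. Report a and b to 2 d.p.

σ = CV·μ = 0.155×0.386 = 0.05983, so σ² = 0.003580.
s+1 = μ(1−μ)/σ² = 0.237004/0.003580 = 66.2091, so s = a+b = 65.2091.
a = μs = 25.17, b = (1−μ)s = 40.04.

a = 25.17, b = 40.04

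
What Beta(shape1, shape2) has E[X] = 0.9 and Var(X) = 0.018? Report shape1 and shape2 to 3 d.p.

shape1 = 3.600, shape2 = 0.400

Let s = shape1+shape2. The Beta variance is μ(1−μ)/(s+1).
So s+1 = μ(1−μ)/σ² = (0.9×0.1)/0.018 = 0.09/0.018 = 5.0000, giving s = 4.0000.
Then shape1 = μs = 0.9×4.0000 = 3.600 and shape2 = (1−μ)s = 0.1×4.0000 = 0.400.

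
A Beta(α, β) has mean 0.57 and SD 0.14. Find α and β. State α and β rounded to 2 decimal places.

Variance = 0.14² = 0.0196. The moment-matching identity α+β = μ(1−μ)/Var − 1 gives
α+β = 0.2451/0.0196 − 1 = 11.5051, so α = μ·11.5051 = 6.56 and β = (1−μ)·11.5051 = 4.95.

α = 6.56, β = 4.95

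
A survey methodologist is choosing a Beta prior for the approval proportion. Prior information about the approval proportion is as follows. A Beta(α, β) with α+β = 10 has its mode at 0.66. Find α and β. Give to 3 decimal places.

α = 6.280, β = 3.720

Mode = (α−1)/(κ−2) with κ = α+β, so α−1 = 0.66·8 = 5.280.
α = 6.280; β = κ − α = 3.720.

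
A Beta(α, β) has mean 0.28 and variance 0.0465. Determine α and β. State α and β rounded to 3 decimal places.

Write ν = α+β; then α = μν and Var = μ(1−μ)/(ν+1).
ν = μ(1−μ)/Var − 1 = 0.2016/0.0465 − 1 = 3.3355.
α = 0.28·3.3355 = 0.934, β = 0.72·3.3355 = 2.402.

α = 0.934, β = 2.402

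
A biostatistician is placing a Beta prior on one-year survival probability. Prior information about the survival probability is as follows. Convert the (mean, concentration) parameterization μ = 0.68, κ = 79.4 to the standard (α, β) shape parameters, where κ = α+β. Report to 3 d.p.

α = 53.992, β = 25.408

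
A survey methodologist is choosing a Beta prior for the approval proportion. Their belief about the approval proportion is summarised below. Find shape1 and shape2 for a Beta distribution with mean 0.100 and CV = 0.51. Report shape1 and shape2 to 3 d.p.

shape1 = 3.360, shape2 = 30.242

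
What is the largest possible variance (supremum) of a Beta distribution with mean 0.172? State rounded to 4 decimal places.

For fixed mean μ the Beta variance is μ(1−μ)/(α+β+1), increasing as α+β decreases.
Its least upper bound (not attained) is μ(1−μ) = 0.172·0.828 = 0.1424.

0.1424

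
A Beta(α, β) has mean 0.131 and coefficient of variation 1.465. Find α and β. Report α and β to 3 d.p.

σ = CV·μ = 1.465×0.131 = 0.19192, so σ² = 0.036831.
s+1 = μ(1−μ)/σ² = 0.113839/0.036831 = 3.0908, so s = α+β = 2.0908.
α = μs = 0.274, β = (1−μ)s = 1.817.

α = 0.274, β = 1.817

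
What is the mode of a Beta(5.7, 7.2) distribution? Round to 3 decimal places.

0.431

The density x^(α−1)(1−x)^(β−1) is maximised at (α−1)/(α+β−2) = 4.7/10.9 = 0.431.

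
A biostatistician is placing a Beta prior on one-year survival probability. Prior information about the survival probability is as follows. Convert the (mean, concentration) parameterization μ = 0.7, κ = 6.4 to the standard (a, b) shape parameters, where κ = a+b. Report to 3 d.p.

a = 4.480, b = 1.920

Split κ in proportion μ : (1−μ): a = 0.7·6.4 = 4.480, b = 6.4 − 4.480 = 1.920.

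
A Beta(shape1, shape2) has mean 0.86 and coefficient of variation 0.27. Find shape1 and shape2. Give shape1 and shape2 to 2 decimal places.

shape1 = 1.06, shape2 = 0.17

Var = (CV·μ)² = (0.27×0.86)² = 0.053917.
shape1+shape2 = μ(1−μ)/Var − 1 = 0.1204/0.053917 − 1 = 1.2331.
Thus shape1 = 0.86·1.2331 = 1.06 and shape2 = 0.14·1.2331 = 0.17.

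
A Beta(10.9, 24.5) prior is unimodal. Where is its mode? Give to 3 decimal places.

The density x^(α−1)(1−x)^(β−1) is maximised at (α−1)/(α+β−2) = 9.9/33.4 = 0.296.

0.296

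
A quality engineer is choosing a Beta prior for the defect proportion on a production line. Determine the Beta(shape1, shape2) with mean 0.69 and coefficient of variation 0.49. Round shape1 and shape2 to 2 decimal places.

σ = CV·μ = 0.49×0.69 = 0.33810, so σ² = 0.114312.
s+1 = μ(1−μ)/σ² = 0.2139/0.114312 = 1.8712, so s = shape1+shape2 = 0.8712.
shape1 = μs = 0.60, shape2 = (1−μ)s = 0.27.

shape1 = 0.60, shape2 = 0.27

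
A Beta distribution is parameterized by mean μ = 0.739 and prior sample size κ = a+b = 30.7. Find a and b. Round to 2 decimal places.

Split κ in proportion μ : (1−μ): a = 0.739·30.7 = 22.69, b = 30.7 − 22.69 = 8.01.

a = 22.69, b = 8.01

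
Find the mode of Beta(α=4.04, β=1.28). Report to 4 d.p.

The density x^(α−1)(1−x)^(β−1) is maximised at (α−1)/(α+β−2) = 3.04/3.32 = 0.9157.

0.9157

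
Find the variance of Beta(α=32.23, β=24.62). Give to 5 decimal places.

Var = αβ/[(α+β)²(α+β+1)] = (32.23×24.62)/(56.85²×57.85) = 793.5026/186966.716625 = 0.00424.

0.00424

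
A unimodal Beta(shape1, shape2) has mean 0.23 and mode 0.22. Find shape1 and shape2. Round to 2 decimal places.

Let s = shape1+shape2. Mean gives shape1 = μs = 0.23s; mode gives (shape1−1)/(s−2) = 0.22.
Substituting: 0.23s − 1 = 0.22(s−2) = 0.22s − 0.44, so 0.01s = 0.56 and s = 56.0000.
Then shape1 = 0.23×56.0000 = 12.88 and shape2 = s−shape1 = 43.12.

shape1 = 12.88, shape2 = 43.12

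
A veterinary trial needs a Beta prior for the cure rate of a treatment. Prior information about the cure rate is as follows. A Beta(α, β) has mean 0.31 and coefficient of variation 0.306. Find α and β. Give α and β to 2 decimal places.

α = 7.06, β = 15.71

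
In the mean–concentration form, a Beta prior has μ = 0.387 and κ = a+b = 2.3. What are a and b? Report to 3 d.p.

a = 0.890, b = 1.410

a = μκ = 0.387×2.3 = 0.890 and b = (1−μ)κ = 0.613×2.3 = 1.410.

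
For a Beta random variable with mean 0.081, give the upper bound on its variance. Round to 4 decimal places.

0.0744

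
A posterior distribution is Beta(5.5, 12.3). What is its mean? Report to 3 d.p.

0.309

The Beta mean is α/(α+β) = 5.5/(5.5+12.3) = 0.309.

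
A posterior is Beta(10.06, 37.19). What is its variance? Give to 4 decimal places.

Var = αβ/[(α+β)²(α+β+1)] = (10.06×37.19)/(47.25²×48.25) = 374.1314/107721.140625 = 0.0035.

0.0035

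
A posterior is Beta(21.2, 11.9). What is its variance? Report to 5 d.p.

α+β = 33.1 and αβ = 252.28, so Var = αβ/[(α+β)²(α+β+1)] = 252.28/37360.301 = 0.00675.

0.00675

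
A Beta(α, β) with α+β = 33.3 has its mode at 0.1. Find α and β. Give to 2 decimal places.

α = 4.13, β = 29.17

Mode = (α−1)/(κ−2) with κ = α+β, so α−1 = 0.1·31.3 = 3.13.
α = 4.13; β = κ − α = 29.17.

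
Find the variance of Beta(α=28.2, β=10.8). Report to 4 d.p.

μ = 28.2/39.0 = 0.723077; Var = μ(1−μ)/(α+β+1) = 0.2002367/40.0 = 0.0050.

0.0050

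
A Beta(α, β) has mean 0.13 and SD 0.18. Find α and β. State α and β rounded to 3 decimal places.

α = 0.324, β = 2.167

σ² = 0.18² = 0.0324.
With s = α+β, Var = μ(1−μ)/(s+1), so s+1 = (0.13×0.87)/0.0324 = 3.4907 and s = 2.4907.
α = μs = 0.324, β = (1−μ)s = 2.167.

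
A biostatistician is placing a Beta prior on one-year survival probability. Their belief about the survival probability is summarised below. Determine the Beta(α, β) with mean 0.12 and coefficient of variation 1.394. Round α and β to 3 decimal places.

α = 0.333, β = 2.441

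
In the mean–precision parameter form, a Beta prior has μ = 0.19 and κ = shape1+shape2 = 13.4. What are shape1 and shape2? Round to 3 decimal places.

shape1 = μκ = 0.19×13.4 = 2.546 and shape2 = (1−μ)κ = 0.81×13.4 = 10.854.

shape1 = 2.546, shape2 = 10.854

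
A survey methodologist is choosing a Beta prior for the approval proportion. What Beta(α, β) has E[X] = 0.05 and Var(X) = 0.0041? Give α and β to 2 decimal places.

Write ν = α+β; then α = μν and Var = μ(1−μ)/(ν+1).
ν = μ(1−μ)/Var − 1 = 0.0475/0.0041 − 1 = 10.5854.
α = 0.05·10.5854 = 0.53, β = 0.95·10.5854 = 10.06.

α = 0.53, β = 10.06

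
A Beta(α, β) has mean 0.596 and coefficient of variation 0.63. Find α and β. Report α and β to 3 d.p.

α = 0.422, β = 0.286

Var = (CV·μ)² = (0.63×0.596)² = 0.140985.
α+β = μ(1−μ)/Var − 1 = 0.240784/0.140985 − 1 = 0.7079.
Thus α = 0.596·0.7079 = 0.422 and β = 0.404·0.7079 = 0.286.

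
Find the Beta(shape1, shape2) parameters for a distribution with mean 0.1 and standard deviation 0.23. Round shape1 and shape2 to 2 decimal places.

shape1 = 0.07, shape2 = 0.63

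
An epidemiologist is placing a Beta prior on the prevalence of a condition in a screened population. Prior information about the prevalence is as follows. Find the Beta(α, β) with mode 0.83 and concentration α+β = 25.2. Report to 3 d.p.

α = 20.256, β = 4.944

Mode = (α−1)/(κ−2) with κ = α+β, so α−1 = 0.83·23.2 = 19.256.
α = 20.256; β = κ − α = 4.944.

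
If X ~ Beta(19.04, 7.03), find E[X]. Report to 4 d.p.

0.7303

E[X] = α/(α+β) = 19.04/26.07 = 0.7303.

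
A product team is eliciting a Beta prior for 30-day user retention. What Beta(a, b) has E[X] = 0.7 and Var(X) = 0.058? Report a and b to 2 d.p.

Let s = a+b. The Beta variance is μ(1−μ)/(s+1).
So s+1 = μ(1−μ)/σ² = (0.7×0.3)/0.058 = 0.21/0.058 = 3.6207, giving s = 2.6207.
Then a = μs = 0.7×2.6207 = 1.83 and b = (1−μ)s = 0.3×2.6207 = 0.79.

a = 1.83, b = 0.79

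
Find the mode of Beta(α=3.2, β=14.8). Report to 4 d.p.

The density x^(α−1)(1−x)^(β−1) is maximised at (α−1)/(α+β−2) = 2.2/16.0 = 0.1375.

0.1375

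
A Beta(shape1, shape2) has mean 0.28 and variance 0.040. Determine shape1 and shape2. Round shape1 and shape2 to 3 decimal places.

Write ν = shape1+shape2; then shape1 = μν and Var = μ(1−μ)/(ν+1).
ν = μ(1−μ)/Var − 1 = 0.2016/0.040 − 1 = 4.0400.
shape1 = 0.28·4.0400 = 1.131, shape2 = 0.72·4.0400 = 2.909.

shape1 = 1.131, shape2 = 2.909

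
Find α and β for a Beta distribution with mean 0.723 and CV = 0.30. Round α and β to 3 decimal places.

Var = (CV·μ)² = (0.30×0.723)² = 0.047046.
α+β = μ(1−μ)/Var − 1 = 0.200271/0.047046 − 1 = 3.2570.
Thus α = 0.723·3.2570 = 2.355 and β = 0.277·3.2570 = 0.902.

α = 2.355, β = 0.902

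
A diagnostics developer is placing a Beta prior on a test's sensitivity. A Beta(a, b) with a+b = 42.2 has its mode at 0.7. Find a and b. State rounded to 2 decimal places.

a = 29.14, b = 13.06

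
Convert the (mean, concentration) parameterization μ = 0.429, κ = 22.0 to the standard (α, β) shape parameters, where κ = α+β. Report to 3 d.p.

α = 9.438, β = 12.562

Split κ in proportion μ : (1−μ): α = 0.429·22.0 = 9.438, β = 22.0 − 9.438 = 12.562.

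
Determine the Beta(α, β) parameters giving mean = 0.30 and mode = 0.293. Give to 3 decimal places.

Let s = α+β. Mean gives α = μs = 0.30s; mode gives (α−1)/(s−2) = 0.293.
Substituting: 0.30s − 1 = 0.293(s−2) = 0.293s − 0.586, so 0.007s = 0.414 and s = 59.1429.
Then α = 0.30×59.1429 = 17.743 and β = s−α = 41.400.

α = 17.743, β = 41.400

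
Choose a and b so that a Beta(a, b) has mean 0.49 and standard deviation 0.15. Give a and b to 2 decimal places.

σ² = 0.15² = 0.0225.
With s = a+b, Var = μ(1−μ)/(s+1), so s+1 = (0.49×0.51)/0.0225 = 11.1067 and s = 10.1067.
a = μs = 4.95, b = (1−μ)s = 5.15.

a = 4.95, b = 5.15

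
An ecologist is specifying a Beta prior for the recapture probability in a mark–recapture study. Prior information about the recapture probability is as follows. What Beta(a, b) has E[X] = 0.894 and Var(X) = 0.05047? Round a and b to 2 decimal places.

a = 0.78, b = 0.09

Let s = a+b. The Beta variance is μ(1−μ)/(s+1).
So s+1 = μ(1−μ)/σ² = (0.894×0.106)/0.05047 = 0.094764/0.05047 = 1.8776, giving s = 0.8776.
Then a = μs = 0.894×0.8776 = 0.78 and b = (1−μ)s = 0.106×0.8776 = 0.09.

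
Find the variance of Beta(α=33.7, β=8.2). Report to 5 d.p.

0.00367

μ = 33.7/41.9 = 0.804296; Var = μ(1−μ)/(α+β+1) = 0.1574040/42.9 = 0.00367.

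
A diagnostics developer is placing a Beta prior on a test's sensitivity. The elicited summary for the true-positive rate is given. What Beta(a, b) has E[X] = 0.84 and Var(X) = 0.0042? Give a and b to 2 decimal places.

Let s = a+b. The Beta variance is μ(1−μ)/(s+1).
So s+1 = μ(1−μ)/σ² = (0.84×0.16)/0.0042 = 0.1344/0.0042 = 32.0000, giving s = 31.0000.
Then a = μs = 0.84×31.0000 = 26.04 and b = (1−μ)s = 0.16×31.0000 = 4.96.

a = 26.04, b = 4.96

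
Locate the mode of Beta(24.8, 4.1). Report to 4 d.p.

The density x^(α−1)(1−x)^(β−1) is maximised at (α−1)/(α+β−2) = 23.8/26.9 = 0.8848.

0.8848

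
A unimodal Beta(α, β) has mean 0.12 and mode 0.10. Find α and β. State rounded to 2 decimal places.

Let s = α+β. Mean gives α = μs = 0.12s; mode gives (α−1)/(s−2) = 0.10.
Substituting: 0.12s − 1 = 0.10(s−2) = 0.10s − 0.20, so 0.02s = 0.80 and s = 40.0000.
Then α = 0.12×40.0000 = 4.80 and β = s−α = 35.20.

α = 4.80, β = 35.20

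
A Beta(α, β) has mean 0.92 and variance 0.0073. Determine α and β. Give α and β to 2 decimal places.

α = 8.36, β = 0.73

Let s = α+β. The Beta variance is μ(1−μ)/(s+1).
So s+1 = μ(1−μ)/σ² = (0.92×0.08)/0.0073 = 0.0736/0.0073 = 10.0822, giving s = 9.0822.
Then α = μs = 0.92×9.0822 = 8.36 and β = (1−μ)s = 0.08×9.0822 = 0.73.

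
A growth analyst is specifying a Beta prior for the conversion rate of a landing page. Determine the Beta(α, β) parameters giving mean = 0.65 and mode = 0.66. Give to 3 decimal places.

α = 20.800, β = 11.200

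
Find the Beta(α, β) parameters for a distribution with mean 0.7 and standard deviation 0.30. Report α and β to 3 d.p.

α = 0.933, β = 0.400

Variance = 0.30² = 0.0900. The moment-matching identity α+β = μ(1−μ)/Var − 1 gives
α+β = 0.21/0.0900 − 1 = 1.3333, so α = μ·1.3333 = 0.933 and β = (1−μ)·1.3333 = 0.400.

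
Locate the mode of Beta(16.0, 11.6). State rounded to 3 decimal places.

The density x^(α−1)(1−x)^(β−1) is maximised at (α−1)/(α+β−2) = 15.0/25.6 = 0.586.

0.586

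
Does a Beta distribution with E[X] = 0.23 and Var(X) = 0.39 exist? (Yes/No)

The Beta variance bound is σ² < μ(1−μ).
Here μ(1−μ) = 0.23×0.77 = 0.1771, and 0.39 ≥ 0.1771.

No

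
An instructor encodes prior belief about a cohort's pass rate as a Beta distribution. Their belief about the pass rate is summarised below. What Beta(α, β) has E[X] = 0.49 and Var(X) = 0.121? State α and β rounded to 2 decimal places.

α = 0.52, β = 0.54

By moment matching, α+β = μ(1−μ)/σ² − 1 = (0.49·0.51)/0.121 − 1 = 2.0653 − 1 = 1.0653.
Since α/(α+β) = μ, α = 0.49·1.0653 = 0.52 and β = 0.51·1.0653 = 0.54.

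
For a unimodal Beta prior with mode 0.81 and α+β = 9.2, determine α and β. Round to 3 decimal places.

α = 6.832, β = 2.368

Since the density peak of Beta(α,β) is at (α−1)/(α+β−2),
α = 1 + 0.81(9.2−2) = 6.832 and β = 9.2 − 6.832 = 2.368.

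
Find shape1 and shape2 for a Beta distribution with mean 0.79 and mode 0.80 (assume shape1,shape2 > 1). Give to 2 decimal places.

With s = shape1+shape2: μ = shape1/s and mode = (shape1−1)/(s−2). Eliminating shape1 = μs,
μs − 1 = m(s−2) ⇒ s(μ−m) = 1−2m ⇒ s = -0.60/-0.01 = 60.0000.
So shape1 = μs = 47.40, shape2 = (1−μ)s = 12.60.

shape1 = 47.40, shape2 = 12.60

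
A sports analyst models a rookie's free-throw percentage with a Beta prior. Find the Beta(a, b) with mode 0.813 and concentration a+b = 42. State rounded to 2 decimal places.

For a,b>1 the mode is (a−1)/(a+b−2), so a = mode·(κ−2)+1 = 0.813×40+1 = 33.52.
And b = (1−mode)·(κ−2)+1 = 0.187×40+1 = 8.48.

a = 33.52, b = 8.48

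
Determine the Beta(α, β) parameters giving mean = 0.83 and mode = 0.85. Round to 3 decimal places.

With s = α+β: μ = α/s and mode = (α−1)/(s−2). Eliminating α = μs,
μs − 1 = m(s−2) ⇒ s(μ−m) = 1−2m ⇒ s = -0.70/-0.02 = 35.0000.
So α = μs = 29.050, β = (1−μ)s = 5.950.

α = 29.050, β = 5.950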